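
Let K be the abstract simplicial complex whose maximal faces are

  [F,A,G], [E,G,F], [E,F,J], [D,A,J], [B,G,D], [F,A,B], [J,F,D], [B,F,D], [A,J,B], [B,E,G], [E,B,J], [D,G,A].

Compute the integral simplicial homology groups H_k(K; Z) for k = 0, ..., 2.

H_0 ≅ Z,  H_1 ≅ Z/2,  H_2 = 0.

Take the total order A < B < D < E < F < G < J on the vertex set. Then K (dimension 2) consists of the simplices:

  0-simplices (7): A, B, D, E, F, G, J
  1-simplices (18): AB, AD, AF, AG, AJ, BD, BE, BF, BG, BJ, DF, DG, DJ, EF, EG, EJ, FG, FJ
  2-simplices (12): ABF, ABJ, ADG, ADJ, AFG, BDF, BDG, BEG, BEJ, DFJ, EFG, EFJ

Hence C_0 ≅ Z^7, C_1 ≅ Z^18, C_2 ≅ Z^12.

∂_1: C_1 → C_0 maps an edge to its endpoints' difference, ∂[p,q] = q − p.
As a 7×18 matrix over Z this has rank 6, with invariant factors (1,1,1,1,1,1).

Boundary ∂_2: C_2 → C_1 maps a triangle to the signed sum of its edges. For instance
  ∂ADG = DG − AG + AD,
  ∂BEJ = EJ − BJ + BE.
The 18×12 boundary matrix has rank 12 and Smith normal form diag(1,1,1,1,1,1,1,1,1,1,1,2).

Reading off H_k = ker ∂_k / im ∂_{k+1}:

  H_0: rank C_0 − rank ∂_1 = 7 − 6 = 1, and the invariant factors of ∂_1 are all 1, so H_0 = Z.
  H_1: rank ker ∂_1 − rank ∂_2 = (18 − 6) − 12 = 0, and ∂_2 has invariant factor 2 > 1, so H_1 = Z/2.
  H_2: rank ker ∂_2 − rank ∂_3 = (12 − 12) − 0 = 0, and there is no ∂_3, so H_2 = 0.

(K is a triangulation of the real projective plane RP^2.)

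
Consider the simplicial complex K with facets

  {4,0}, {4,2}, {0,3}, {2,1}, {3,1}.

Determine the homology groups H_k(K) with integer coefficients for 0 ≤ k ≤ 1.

H_0 = Z,  H_1 = Z.

K has 5 vertices, 5 edges.
rank ∂_0 = 0, rank ∂_1 = 4 ⇒ b_0 = 5 − 0 − 4 = 1; all invariant factors of ∂_1 are 1 so no torsion. So H_0 = Z.
rank ∂_1 = 4, rank ∂_2 = 0 ⇒ b_1 = 5 − 4 − 0 = 1. So H_1 = Z.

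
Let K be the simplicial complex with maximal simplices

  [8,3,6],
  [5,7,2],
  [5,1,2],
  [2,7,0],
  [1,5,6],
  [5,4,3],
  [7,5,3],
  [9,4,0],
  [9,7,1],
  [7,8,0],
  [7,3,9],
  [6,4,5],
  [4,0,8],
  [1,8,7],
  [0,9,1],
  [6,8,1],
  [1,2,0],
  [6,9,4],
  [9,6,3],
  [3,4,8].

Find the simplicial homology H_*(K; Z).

H_0 = Z,  H_1 = Z ⊕ Z_2,  H_2 = 0.

Order the vertices as 0 < 1 < 2 < 3 < 4 < 5 < 6 < 7 < 8 < 9. Listing each simplex with vertices in this order, K has dimension 2 with simplices:

  0-simplices (10): [0], [1], [2], [3], [4], [5], [6], [7], [8], [9]
  1-simplices (30): (30 of them)
  2-simplices (20): (20 of them)

Hence C_0 ≅ Z^10, C_1 ≅ Z^30, C_2 ≅ Z^20.

The boundary map ∂_1: C_1 → C_0 maps an edge to its endpoints' difference, ∂[p,q] = q − p. For instance
  ∂[0,7] = [7] − [0].
As a 10×30 matrix over Z this has rank 9, with invariant factors (1,1,1,1,1,1,1,1,1).

The boundary map ∂_2: C_2 → C_1 acts by ∂[p,q,r] = [q,r] − [p,r] + [p,q]. For instance
  ∂[3,6,9] = [6,9] − [3,9] + [3,6],
  ∂[3,4,5] = [4,5] − [3,5] + [3,4].
The 30×20 boundary matrix has rank 20 and Smith normal form diag(1,1,1,1,1,1,1,1,1,1,1,1,1,1,1,1,1,1,1,2).

Reading off H_k = ker ∂_k / im ∂_{k+1}:

  H_0: rank C_0 − rank ∂_1 = 10 − 9 = 1, and the invariant factors of ∂_1 are all 1, so H_0 = Z.
  H_1: rank ker ∂_1 − rank ∂_2 = (30 − 9) − 20 = 1, and ∂_2 has invariant factor 2 > 1, so H_1 = Z ⊕ Z_2.
  H_2: rank ker ∂_2 − rank ∂_3 = (20 − 20) − 0 = 0, and there is no ∂_3, so H_2 = 0.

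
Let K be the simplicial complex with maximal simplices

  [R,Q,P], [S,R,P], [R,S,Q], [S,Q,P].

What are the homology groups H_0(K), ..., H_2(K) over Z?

Order the vertices as P < Q < R < S. Listing each simplex with vertices in this order, K has dimension 2 with simplices:

  0-simplices (4): P, Q, R, S
  1-simplices (6): PQ, PR, PS, QR, QS, RS
  2-simplices (4): PQR, PQS, PRS, QRS

Hence C_0 ≅ Z^4, C_1 ≅ Z^6, C_2 ≅ Z^4.

Boundary ∂_1: C_1 → C_0 sends each edge [p,q] (with p < q) to q − p. For instance
  ∂PR = R − P.
As a 4×6 matrix over Z this has rank 3, with invariant factors (1,1,1).

Boundary ∂_2: C_2 → C_1 acts by ∂[p,q,r] = [q,r] − [p,r] + [p,q]. For instance
  ∂QRS = RS − QS + QR,
  ∂PRS = RS − PS + PR.
As a 6×4 matrix over Z this has rank 3, with invariant factors (1,1,1).

Computing H_k = (kernel of ∂_k) / (image of ∂_{k+1}):

  H_0: rank C_0 − rank ∂_1 = 4 − 3 = 1, and the invariant factors of ∂_1 are all 1, so H_0 ≅ Z.
  H_1: rank ker ∂_1 − rank ∂_2 = (6 − 3) − 3 = 0, and the invariant factors of ∂_2 are all 1, so H_1 ≅ 0.
  H_2: rank ker ∂_2 − rank ∂_3 = (4 − 3) − 0 = 1, and there is no ∂_3, so H_2 ≅ Z.

H_0 = Z,  H_1 = 0,  H_2 = Z.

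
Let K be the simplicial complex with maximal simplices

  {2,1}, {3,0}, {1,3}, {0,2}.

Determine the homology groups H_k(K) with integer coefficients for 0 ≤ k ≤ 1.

K has 4 vertices, 4 edges.
rank ∂_0 = 0, rank ∂_1 = 3 ⇒ b_0 = 4 − 0 − 3 = 1; all invariant factors of ∂_1 are 1 so no torsion. So H_0 ≅ Z.
rank ∂_1 = 3, rank ∂_2 = 0 ⇒ b_1 = 4 − 3 − 0 = 1. So H_1 ≅ Z.

H_0 = Z,  H_1 = Z.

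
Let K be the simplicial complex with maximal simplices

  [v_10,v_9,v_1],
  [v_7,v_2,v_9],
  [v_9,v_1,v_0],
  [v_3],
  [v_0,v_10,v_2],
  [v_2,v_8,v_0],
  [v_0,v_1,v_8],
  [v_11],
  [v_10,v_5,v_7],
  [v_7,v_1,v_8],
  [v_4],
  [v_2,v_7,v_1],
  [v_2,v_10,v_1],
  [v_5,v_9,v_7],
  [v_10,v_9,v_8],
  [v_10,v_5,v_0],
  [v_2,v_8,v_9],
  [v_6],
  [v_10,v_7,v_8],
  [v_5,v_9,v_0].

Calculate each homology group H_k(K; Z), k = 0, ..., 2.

Fix the vertex order v_0 < v_1 < v_2 < v_3 < v_4 < v_5 < v_6 < v_7 < v_8 < v_9 < v_10 < v_11 and write every simplex with vertices in increasing order. Then dim K = 2 and the simplices of K are:

  0-simplices (12): [v_0], [v_1], [v_2], [v_3], [v_4], [v_5], [v_6], [v_7], [v_8], [v_9], [v_10], [v_11]
  1-simplices (24): (24 of them)
  2-simplices (16): (16 of them)

so the chain groups are C_0 ≅ Z^12, C_1 ≅ Z^24, C_2 ≅ Z^16.

Boundary ∂_1: C_1 → C_0 maps an edge to its endpoints' difference, ∂[p,q] = q − p. For instance
  ∂[v_2,v_7] = [v_7] − [v_2].
The 12×24 boundary matrix has rank 7 and Smith normal form diag(1,1,1,1,1,1,1).

∂_2: C_2 → C_1 maps a triangle to the signed sum of its edges. For instance
  ∂[v_1,v_7,v_8] = [v_7,v_8] − [v_1,v_8] + [v_1,v_7],
  ∂[v_8,v_9,v_10] = [v_9,v_10] − [v_8,v_10] + [v_8,v_9].
The 24×16 boundary matrix has rank 15 and Smith normal form diag(1,1,1,1,1,1,1,1,1,1,1,1,1,1,1).

From H_k ≅ ker(∂_k) / im(∂_{k+1}) we obtain:

  H_0: rank C_0 − rank ∂_1 = 12 − 7 = 5, and the invariant factors of ∂_1 are all 1, so H_0 ≅ Z^5.
  H_1: rank ker ∂_1 − rank ∂_2 = (24 − 7) − 15 = 2, and the invariant factors of ∂_2 are all 1, so H_1 ≅ Z^2.
  H_2: rank ker ∂_2 − rank ∂_3 = (16 − 15) − 0 = 1, and there is no ∂_3, so H_2 ≅ Z.

As a check, the Euler characteristic is 12 − 24 + 16 = 4, which agrees with 5 − 2 + 1 = 4.
(K is a triangulation of the disjoint union of the torus T^2 and a set of 4 points.)

H_0 ≅ Z^5,  H_1 ≅ Z^2,  H_2 ≅ Z.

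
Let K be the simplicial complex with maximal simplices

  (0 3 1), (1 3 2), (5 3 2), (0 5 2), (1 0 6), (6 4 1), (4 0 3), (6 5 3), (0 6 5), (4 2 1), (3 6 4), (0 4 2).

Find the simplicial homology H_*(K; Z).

Fix the vertex order 0 < 1 < 2 < 3 < 4 < 5 < 6 and write every simplex with vertices in increasing order. Then dim K = 2 and the simplices of K are:

  0-simplices (7): [0], [1], [2], [3], [4], [5], [6]
  1-simplices (18): [0,1], [0,2], [0,3], [0,4], [0,5], [0,6], [1,2], [1,3], [1,4], [1,6], [2,3], [2,4], [2,5], [3,4], [3,5], [3,6], [4,6], [5,6]
  2-simplices (12): [0,1,3], [0,1,6], [0,2,4], [0,2,5], [0,3,4], [0,5,6], [1,2,3], [1,2,4], [1,4,6], [2,3,5], [3,4,6], [3,5,6]

Hence C_0 ≅ Z^7, C_1 ≅ Z^18, C_2 ≅ Z^12.

Boundary ∂_1: C_1 → C_0 sends each edge [p,q] (with p < q) to q − p. For instance
  ∂[2,5] = [5] − [2].
The resulting 7×18 matrix has rank 6, and its Smith normal form has invariant factors (1,1,1,1,1,1).

The boundary map ∂_2: C_2 → C_1 maps a triangle to the signed sum of its edges. For instance
  ∂[0,2,5] = [2,5] − [0,5] + [0,2],
  ∂[1,2,3] = [2,3] − [1,3] + [1,2].
As a 18×12 matrix over Z this has rank 12, with invariant factors (1,1,1,1,1,1,1,1,1,1,1,2).

Computing H_k = (kernel of ∂_k) / (image of ∂_{k+1}):

  H_0: rank C_0 − rank ∂_1 = 7 − 6 = 1, and the invariant factors of ∂_1 are all 1, so H_0 ≅ Z.
  H_1: rank ker ∂_1 − rank ∂_2 = (18 − 6) − 12 = 0, and ∂_2 has invariant factor 2 > 1, so H_1 ≅ Z/2.
  H_2: rank ker ∂_2 − rank ∂_3 = (12 − 12) − 0 = 0, and there is no ∂_3, so H_2 ≅ 0.

H_0 ≅ Z,  H_1 ≅ Z/2,  H_2 = 0.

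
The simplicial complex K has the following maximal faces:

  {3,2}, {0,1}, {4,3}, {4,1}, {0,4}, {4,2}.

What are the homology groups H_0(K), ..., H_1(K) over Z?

H_0 ≅ Z,  H_1 ≅ Z^2.

We work with the vertex ordering 0 < 1 < 2 < 3 < 4. The simplices of K, each written with vertices in increasing order, are:

  0-simplices (5): [0], [1], [2], [3], [4]
  1-simplices (6): [0,1], [0,4], [1,4], [2,3], [2,4], [3,4]

giving chain groups C_0 ≅ Z^5, C_1 ≅ Z^6.

Boundary ∂_1: C_1 → C_0 maps an edge to its endpoints' difference, ∂[p,q] = q − p.
As a 5×6 matrix over Z this has rank 4, with invariant factors (1,1,1,1).

From H_k ≅ ker(∂_k) / im(∂_{k+1}) we obtain:

  H_0: rank C_0 − rank ∂_1 = 5 − 4 = 1, and the invariant factors of ∂_1 are all 1, so H_0 = Z.
  H_1: rank ker ∂_1 − rank ∂_2 = (6 − 4) − 0 = 2, and there is no ∂_2, so H_1 = Z^2.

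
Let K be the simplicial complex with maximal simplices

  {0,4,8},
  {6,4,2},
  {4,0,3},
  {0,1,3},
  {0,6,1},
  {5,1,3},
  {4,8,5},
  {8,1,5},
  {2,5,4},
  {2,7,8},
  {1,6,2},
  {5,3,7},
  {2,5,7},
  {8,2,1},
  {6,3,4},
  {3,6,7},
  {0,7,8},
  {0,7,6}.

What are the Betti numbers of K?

b_0 = 1, b_1 = 1, b_2 = 0.

Fix the vertex order 0 < 1 < 2 < 3 < 4 < 5 < 6 < 7 < 8 and write every simplex with vertices in increasing order. Then dim K = 2 and the simplices of K are:

  0-simplices (9): [0], [1], [2], [3], [4], [5], [6], [7], [8]
  1-simplices (27): (27 of them)
  2-simplices (18): [0,1,3], [0,1,6], [0,3,4], [0,4,8], [0,6,7], [0,7,8], [1,2,6], [1,2,8], [1,3,5], [1,5,8], [2,4,5], [2,4,6], [2,5,7], [2,7,8], [3,4,6], [3,5,7], [3,6,7], [4,5,8]

so the chain groups are C_0 ≅ Z^9, C_1 ≅ Z^27, C_2 ≅ Z^18.

∂_1: C_1 → C_0 maps an edge to its endpoints' difference, ∂[p,q] = q − p.
The 9×27 boundary matrix has rank 8 and Smith normal form diag(1,1,1,1,1,1,1,1).

The boundary map ∂_2: C_2 → C_1 maps a triangle to the signed sum of its edges. For instance
  ∂[1,2,6] = [2,6] − [1,6] + [1,2],
  ∂[3,4,6] = [4,6] − [3,6] + [3,4].
The resulting 27×18 matrix has rank 18, and its Smith normal form has invariant factors (1,1,1,1,1,1,1,1,1,1,1,1,1,1,1,1,1,2).

Reading off H_k = ker ∂_k / im ∂_{k+1}:

  H_0: rank C_0 − rank ∂_1 = 9 − 8 = 1, and the invariant factors of ∂_1 are all 1, so H_0 ≅ Z.
  H_1: rank ker ∂_1 − rank ∂_2 = (27 − 8) − 18 = 1, and ∂_2 has invariant factor 2 > 1, so H_1 ≅ Z ⊕ Z/2Z.
  H_2: rank ker ∂_2 − rank ∂_3 = (18 − 18) − 0 = 0, and there is no ∂_3, so H_2 ≅ 0.

(K is a triangulation of the Klein bottle.)

Hence the Betti numbers are b_0 = 1, b_1 = 1, b_2 = 0.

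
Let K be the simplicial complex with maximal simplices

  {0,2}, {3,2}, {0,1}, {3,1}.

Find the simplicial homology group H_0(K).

We work with the vertex ordering 0 < 1 < 2 < 3. The simplices of K, each written with vertices in increasing order, are:

  0-simplices (4): [0], [1], [2], [3]
  1-simplices (4): [0,1], [0,2], [1,3], [2,3]

Hence C_0 ≅ Z^4, C_1 ≅ Z^4.

∂_1: C_1 → C_0 maps an edge to its endpoints' difference, ∂[p,q] = q − p. For instance
  ∂[0,2] = [2] − [0].
The 4×4 boundary matrix has rank 3 and Smith normal form diag(1,1,1).

Computing H_k = (kernel of ∂_k) / (image of ∂_{k+1}):

  H_0: rank C_0 − rank ∂_1 = 4 − 3 = 1, and the invariant factors of ∂_1 are all 1, so H_0 ≅ Z.

H_0 ≅ Z.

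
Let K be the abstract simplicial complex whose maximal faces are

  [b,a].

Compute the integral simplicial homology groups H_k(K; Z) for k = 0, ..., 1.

H_0 = Z,  H_1 = 0.

We work with the vertex ordering a < b. The simplices of K, each written with vertices in increasing order, are:

  0-simplices (2): a, b
  1-simplices (1): ab

giving chain groups C_0 ≅ Z^2, C_1 ≅ Z^1.

Boundary ∂_1: C_1 → C_0 is given by ∂[p,q] = [q] − [p]. For instance
  ∂ab = b − a.
The resulting 2×1 matrix has rank 1, and its Smith normal form has invariant factors (1).

Computing H_k = (kernel of ∂_k) / (image of ∂_{k+1}):

  H_0: rank C_0 − rank ∂_1 = 2 − 1 = 1, and the invariant factors of ∂_1 are all 1, so H_0 ≅ Z.
  H_1: rank ker ∂_1 − rank ∂_2 = (1 − 1) − 0 = 0, and there is no ∂_2, so H_1 ≅ 0.

(K is a triangulation of the 1-simplex.)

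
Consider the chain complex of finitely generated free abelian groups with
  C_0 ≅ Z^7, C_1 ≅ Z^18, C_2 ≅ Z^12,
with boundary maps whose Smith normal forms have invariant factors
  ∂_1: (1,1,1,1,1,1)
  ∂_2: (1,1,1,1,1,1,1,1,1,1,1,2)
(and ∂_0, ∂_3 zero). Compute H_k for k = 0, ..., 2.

H_0: b_0 = 7 − 0 − 6 = 1; torsion from ∂_1 factors > 1: none. So H_0 = Z.
H_1: b_1 = 18 − 6 − 12 = 0; torsion from ∂_2 factors > 1: [2]. So H_1 = Z/2.
H_2: b_2 = 12 − 12 − 0 = 0; torsion from ∂_3 factors > 1: none. So H_2 = 0.

H_0 = Z,  H_1 = Z/2,  H_2 = 0.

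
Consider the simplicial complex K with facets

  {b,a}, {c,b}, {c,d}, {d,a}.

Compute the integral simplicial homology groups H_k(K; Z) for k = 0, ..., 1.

Take the total order a < b < c < d on the vertex set. Then K (dimension 1) consists of the simplices:

  0-simplices (4): a, b, c, d
  1-simplices (4): ab, ad, bc, cd

giving chain groups C_0 ≅ Z^4, C_1 ≅ Z^4.

Boundary ∂_1: C_1 → C_0 sends each edge [p,q] (with p < q) to q − p. For instance
  ∂ad = d − a.
The resulting 4×4 matrix has rank 3, and its Smith normal form has invariant factors (1,1,1).

Computing H_k = (kernel of ∂_k) / (image of ∂_{k+1}):

  H_0: rank C_0 − rank ∂_1 = 4 − 3 = 1, and the invariant factors of ∂_1 are all 1, so H_0 = Z.
  H_1: rank ker ∂_1 − rank ∂_2 = (4 − 3) − 0 = 1, and there is no ∂_2, so H_1 = Z.

As a check, the Euler characteristic is 4 − 4 = 0, which agrees with 1 − 1 = 0.
(K is a triangulation of the circle S^1.)

H_0 = Z,  H_1 = Z.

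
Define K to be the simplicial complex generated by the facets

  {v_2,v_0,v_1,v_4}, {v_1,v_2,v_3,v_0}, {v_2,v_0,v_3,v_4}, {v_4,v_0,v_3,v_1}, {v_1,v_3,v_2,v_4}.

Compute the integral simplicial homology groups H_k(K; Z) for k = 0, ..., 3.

We work with the vertex ordering v_0 < v_1 < v_2 < v_3 < v_4. The simplices of K, each written with vertices in increasing order, are:

  0-simplices (5): [v_0], [v_1], [v_2], [v_3], [v_4]
  1-simplices (10): [v_0,v_1], [v_0,v_2], [v_0,v_3], [v_0,v_4], [v_1,v_2], [v_1,v_3], [v_1,v_4], [v_2,v_3], [v_2,v_4], [v_3,v_4]
  2-simplices (10): [v_0,v_1,v_2], [v_0,v_1,v_3], [v_0,v_1,v_4], [v_0,v_2,v_3], [v_0,v_2,v_4], [v_0,v_3,v_4], [v_1,v_2,v_3], [v_1,v_2,v_4], [v_1,v_3,v_4], [v_2,v_3,v_4]
  3-simplices (5): [v_0,v_1,v_2,v_3], [v_0,v_1,v_2,v_4], [v_0,v_1,v_3,v_4], [v_0,v_2,v_3,v_4], [v_1,v_2,v_3,v_4]

so the chain groups are C_0 ≅ Z^5, C_1 ≅ Z^10, C_2 ≅ Z^10, C_3 ≅ Z^5.

Boundary ∂_1: C_1 → C_0 is given by ∂[p,q] = [q] − [p].
The 5×10 boundary matrix has rank 4 and Smith normal form diag(1,1,1,1).

The boundary map ∂_2: C_2 → C_1 maps a triangle to the signed sum of its edges. For instance
  ∂[v_0,v_2,v_4] = [v_2,v_4] − [v_0,v_4] + [v_0,v_2],
  ∂[v_0,v_2,v_3] = [v_2,v_3] − [v_0,v_3] + [v_0,v_2].
The resulting 10×10 matrix has rank 6, and its Smith normal form has invariant factors (1,1,1,1,1,1).

Boundary ∂_3: C_3 → C_2 sends each 3-simplex σ to the alternating sum Σ_i (−1)^i (σ with its i-th vertex removed). For instance
  ∂[v_1,v_2,v_3,v_4] = [v_2,v_3,v_4] − [v_1,v_3,v_4] + [v_1,v_2,v_4] − [v_1,v_2,v_3],
  ∂[v_0,v_1,v_2,v_3] = [v_1,v_2,v_3] − [v_0,v_2,v_3] + [v_0,v_1,v_3] − [v_0,v_1,v_2].
The 10×5 boundary matrix has rank 4 and Smith normal form diag(1,1,1,1).

Reading off H_k = ker ∂_k / im ∂_{k+1}:

  H_0: rank C_0 − rank ∂_1 = 5 − 4 = 1, and the invariant factors of ∂_1 are all 1, so H_0 = Z.
  H_1: rank ker ∂_1 − rank ∂_2 = (10 − 4) − 6 = 0, and the invariant factors of ∂_2 are all 1, so H_1 = 0.
  H_2: rank ker ∂_2 − rank ∂_3 = (10 − 6) − 4 = 0, and the invariant factors of ∂_3 are all 1, so H_2 = 0.
  H_3: rank ker ∂_3 − rank ∂_4 = (5 − 4) − 0 = 1, and there is no ∂_4, so H_3 = Z.

As a check, the Euler characteristic is 5 − 10 + 10 − 5 = 0, which agrees with 1 − 0 + 0 − 1 = 0.

H_0 ≅ Z,  H_1 = 0,  H_2 = 0,  H_3 ≅ Z.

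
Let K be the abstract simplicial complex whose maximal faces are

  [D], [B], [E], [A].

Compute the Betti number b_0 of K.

b_0 = 4.

K has 4 vertices.
rank ∂_0 = 0, rank ∂_1 = 0 ⇒ b_0 = 4 − 0 − 0 = 4. So H_0 = Z^4.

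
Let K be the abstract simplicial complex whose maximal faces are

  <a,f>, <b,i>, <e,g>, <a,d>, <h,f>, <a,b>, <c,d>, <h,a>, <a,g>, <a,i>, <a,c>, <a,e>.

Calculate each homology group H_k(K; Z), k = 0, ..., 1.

H_0 = Z,  H_1 = Z^4.

Take the total order a < b < c < d < e < f < g < h < i on the vertex set. Then K (dimension 1) consists of the simplices:

  0-simplices (9): a, b, c, d, e, f, g, h, i
  1-simplices (12): ab, ac, ad, ae, af, ag, ah, ai, bi, cd, eg, fh

so the chain groups are C_0 ≅ Z^9, C_1 ≅ Z^12.

∂_1: C_1 → C_0 is given by ∂[p,q] = [q] − [p]. For instance
  ∂ag = g − a.
This gives a 9×12 integer matrix of rank 8; reducing to Smith normal form yields diagonal entries (1,1,1,1,1,1,1,1).

Reading off H_k = ker ∂_k / im ∂_{k+1}:

  H_0: rank C_0 − rank ∂_1 = 9 − 8 = 1, and the invariant factors of ∂_1 are all 1, so H_0 ≅ Z.
  H_1: rank ker ∂_1 − rank ∂_2 = (12 − 8) − 0 = 4, and there is no ∂_2, so H_1 ≅ Z^4.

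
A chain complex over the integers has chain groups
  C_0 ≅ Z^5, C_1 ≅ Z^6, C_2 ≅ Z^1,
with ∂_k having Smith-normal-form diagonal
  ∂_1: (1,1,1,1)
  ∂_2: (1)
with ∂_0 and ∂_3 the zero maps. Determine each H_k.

H_0 ≅ Z,  H_1 ≅ Z,  H_2 = 0.

H_0: b_0 = 5 − 0 − 4 = 1; torsion from ∂_1 factors > 1: none. So H_0 ≅ Z.
H_1: b_1 = 6 − 4 − 1 = 1; torsion from ∂_2 factors > 1: none. So H_1 ≅ Z.
H_2: b_2 = 1 − 1 − 0 = 0; torsion from ∂_3 factors > 1: none. So H_2 ≅ 0.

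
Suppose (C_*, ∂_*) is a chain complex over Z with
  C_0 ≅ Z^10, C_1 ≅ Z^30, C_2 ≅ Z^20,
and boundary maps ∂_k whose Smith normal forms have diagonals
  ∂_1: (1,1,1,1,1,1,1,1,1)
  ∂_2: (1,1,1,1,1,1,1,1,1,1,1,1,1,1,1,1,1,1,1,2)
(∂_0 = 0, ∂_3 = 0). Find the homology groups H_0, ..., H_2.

H_0 ≅ Z,  H_1 ≅ Z ⊕ Z/2,  H_2 = 0.

H_0: b_0 = 10 − 0 − 9 = 1; torsion from ∂_1 factors > 1: none. So H_0 ≅ Z.
H_1: b_1 = 30 − 9 − 20 = 1; torsion from ∂_2 factors > 1: [2]. So H_1 ≅ Z ⊕ Z/2.
H_2: b_2 = 20 − 20 − 0 = 0; torsion from ∂_3 factors > 1: none. So H_2 ≅ 0.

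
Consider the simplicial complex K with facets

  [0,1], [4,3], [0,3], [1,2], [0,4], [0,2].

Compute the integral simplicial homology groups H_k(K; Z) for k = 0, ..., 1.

Take the total order 0 < 1 < 2 < 3 < 4 on the vertex set. Then K (dimension 1) consists of the simplices:

  0-simplices (5): [0], [1], [2], [3], [4]
  1-simplices (6): [0,1], [0,2], [0,3], [0,4], [1,2], [3,4]

Hence C_0 ≅ Z^5, C_1 ≅ Z^6.

The boundary map ∂_1: C_1 → C_0 is given by ∂[p,q] = [q] − [p].
The 5×6 boundary matrix has rank 4 and Smith normal form diag(1,1,1,1).

Computing H_k = (kernel of ∂_k) / (image of ∂_{k+1}):

  H_0: rank C_0 − rank ∂_1 = 5 − 4 = 1, and the invariant factors of ∂_1 are all 1, so H_0 ≅ Z.
  H_1: rank ker ∂_1 − rank ∂_2 = (6 − 4) − 0 = 2, and there is no ∂_2, so H_1 ≅ Z^2.

As a check, the Euler characteristic is 5 − 6 = -1, which agrees with 1 − 2 = -1.
(K is a triangulation of a wedge of 2 circles.)

H_0 = Z,  H_1 = Z^2.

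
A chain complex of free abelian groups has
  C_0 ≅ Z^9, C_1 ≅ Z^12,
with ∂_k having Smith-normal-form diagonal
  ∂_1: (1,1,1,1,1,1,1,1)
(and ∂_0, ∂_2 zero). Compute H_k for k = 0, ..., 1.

H_0: b_0 = 9 − 0 − 8 = 1; torsion from ∂_1 factors > 1: none. So H_0 ≅ Z.
H_1: b_1 = 12 − 8 − 0 = 4; torsion from ∂_2 factors > 1: none. So H_1 ≅ Z^4.

H_0 ≅ Z,  H_1 ≅ Z^4.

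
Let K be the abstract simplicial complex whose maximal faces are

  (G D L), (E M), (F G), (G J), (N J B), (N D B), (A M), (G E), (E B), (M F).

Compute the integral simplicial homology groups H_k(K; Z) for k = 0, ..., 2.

H_0 ≅ Z,  H_1 ≅ Z^3,  H_2 = 0.

Fix the vertex order A < B < D < E < F < G < J < L < M < N and write every simplex with vertices in increasing order. Then dim K = 2 and the simplices of K are:

  0-simplices (10): A, B, D, E, F, G, J, L, M, N
  1-simplices (15): AM, BD, BE, BJ, BN, DG, DL, DN, EG, EM, FG, FM, GJ, GL, JN
  2-simplices (3): BDN, BJN, DGL

giving chain groups C_0 ≅ Z^10, C_1 ≅ Z^15, C_2 ≅ Z^3.

∂_1: C_1 → C_0 sends each edge [p,q] (with p < q) to q − p. For instance
  ∂EG = G − E.
The 10×15 boundary matrix has rank 9 and Smith normal form diag(1,1,1,1,1,1,1,1,1).

The boundary map ∂_2: C_2 → C_1 sends each 2-simplex [p,q,r] to [q,r] − [p,r] + [p,q]. For instance
  ∂BDN = DN − BN + BD,
  ∂DGL = GL − DL + DG.
This gives a 15×3 integer matrix of rank 3; reducing to Smith normal form yields diagonal entries (1,1,1).

Now H_k = ker ∂_k / im ∂_{k+1}, so:

  H_0: rank C_0 − rank ∂_1 = 10 − 9 = 1, and the invariant factors of ∂_1 are all 1, so H_0 ≅ Z.
  H_1: rank ker ∂_1 − rank ∂_2 = (15 − 9) − 3 = 3, and the invariant factors of ∂_2 are all 1, so H_1 ≅ Z^3.
  H_2: rank ker ∂_2 − rank ∂_3 = (3 − 3) − 0 = 0, and there is no ∂_3, so H_2 ≅ 0.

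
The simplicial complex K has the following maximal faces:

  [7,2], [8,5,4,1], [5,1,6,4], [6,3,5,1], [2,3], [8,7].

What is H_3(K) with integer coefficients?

H_3 ≅ 0.

We work with the vertex ordering 1 < 2 < 3 < 4 < 5 < 6 < 7 < 8. The simplices of K, each written with vertices in increasing order, are:

  0-simplices (8): [1], [2], [3], [4], [5], [6], [7], [8]
  1-simplices (15): [1,3], [1,4], [1,5], [1,6], [1,8], [2,3], [2,7], [3,5], [3,6], [4,5], [4,6], [4,8], [5,6], [5,8], [7,8]
  2-simplices (10): [1,3,5], [1,3,6], [1,4,5], [1,4,6], [1,4,8], [1,5,6], [1,5,8], [3,5,6], [4,5,6], [4,5,8]
  3-simplices (3): [1,3,5,6], [1,4,5,6], [1,4,5,8]

giving chain groups C_0 ≅ Z^8, C_1 ≅ Z^15, C_2 ≅ Z^10, C_3 ≅ Z^3.

The boundary map ∂_1: C_1 → C_0 is given by ∂[p,q] = [q] − [p].
This gives a 8×15 integer matrix of rank 7; reducing to Smith normal form yields diagonal entries (1,1,1,1,1,1,1).

∂_2: C_2 → C_1 maps a triangle to the signed sum of its edges. For instance
  ∂[1,4,5] = [4,5] − [1,5] + [1,4],
  ∂[1,3,6] = [3,6] − [1,6] + [1,3].
The 15×10 boundary matrix has rank 7 and Smith normal form diag(1,1,1,1,1,1,1).

Boundary ∂_3: C_3 → C_2 sends each 3-simplex σ to the alternating sum Σ_i (−1)^i (σ with its i-th vertex removed). For instance
  ∂[1,3,5,6] = [3,5,6] − [1,5,6] + [1,3,6] − [1,3,5],
  ∂[1,4,5,8] = [4,5,8] − [1,5,8] + [1,4,8] − [1,4,5].
This gives a 10×3 integer matrix of rank 3; reducing to Smith normal form yields diagonal entries (1,1,1).

Reading off H_k = ker ∂_k / im ∂_{k+1}:

  H_3: rank ker ∂_3 − rank ∂_4 = (3 − 3) − 0 = 0, and there is no ∂_4, so H_3 ≅ 0.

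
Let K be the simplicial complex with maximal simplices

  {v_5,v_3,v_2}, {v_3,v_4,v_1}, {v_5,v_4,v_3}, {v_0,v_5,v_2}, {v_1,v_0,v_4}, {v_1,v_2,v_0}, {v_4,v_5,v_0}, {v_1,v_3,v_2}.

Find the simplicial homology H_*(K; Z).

H_0 = Z,  H_1 = 0,  H_2 = Z.

We work with the vertex ordering v_0 < v_1 < v_2 < v_3 < v_4 < v_5. The simplices of K, each written with vertices in increasing order, are:

  0-simplices (6): [v_0], [v_1], [v_2], [v_3], [v_4], [v_5]
  1-simplices (12): [v_0,v_1], [v_0,v_2], [v_0,v_4], [v_0,v_5], [v_1,v_2], [v_1,v_3], [v_1,v_4], [v_2,v_3], [v_2,v_5], [v_3,v_4], [v_3,v_5], [v_4,v_5]
  2-simplices (8): [v_0,v_1,v_2], [v_0,v_1,v_4], [v_0,v_2,v_5], [v_0,v_4,v_5], [v_1,v_2,v_3], [v_1,v_3,v_4], [v_2,v_3,v_5], [v_3,v_4,v_5]

so the chain groups are C_0 ≅ Z^6, C_1 ≅ Z^12, C_2 ≅ Z^8.

∂_1: C_1 → C_0 maps an edge to its endpoints' difference, ∂[p,q] = q − p.
The resulting 6×12 matrix has rank 5, and its Smith normal form has invariant factors (1,1,1,1,1).

∂_2: C_2 → C_1 sends each 2-simplex [p,q,r] to [q,r] − [p,r] + [p,q]. For instance
  ∂[v_1,v_2,v_3] = [v_2,v_3] − [v_1,v_3] + [v_1,v_2],
  ∂[v_1,v_3,v_4] = [v_3,v_4] − [v_1,v_4] + [v_1,v_3].
As a 12×8 matrix over Z this has rank 7, with invariant factors (1,1,1,1,1,1,1).

Reading off H_k = ker ∂_k / im ∂_{k+1}:

  H_0: rank C_0 − rank ∂_1 = 6 − 5 = 1, and the invariant factors of ∂_1 are all 1, so H_0 = Z.
  H_1: rank ker ∂_1 − rank ∂_2 = (12 − 5) − 7 = 0, and the invariant factors of ∂_2 are all 1, so H_1 = 0.
  H_2: rank ker ∂_2 − rank ∂_3 = (8 − 7) − 0 = 1, and there is no ∂_3, so H_2 = Z.

(K is a triangulation of the 2-sphere S^2.)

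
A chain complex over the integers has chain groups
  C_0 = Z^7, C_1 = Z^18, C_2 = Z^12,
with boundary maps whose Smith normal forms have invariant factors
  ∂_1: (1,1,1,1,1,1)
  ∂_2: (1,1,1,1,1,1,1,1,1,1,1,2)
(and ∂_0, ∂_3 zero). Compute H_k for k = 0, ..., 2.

H_0: b_0 = 7 − 0 − 6 = 1; torsion from ∂_1 factors > 1: none. So H_0 = Z.
H_1: b_1 = 18 − 6 − 12 = 0; torsion from ∂_2 factors > 1: [2]. So H_1 = Z/2Z.
H_2: b_2 = 12 − 12 − 0 = 0; torsion from ∂_3 factors > 1: none. So H_2 = 0.

H_0 = Z,  H_1 = Z/2Z,  H_2 = 0.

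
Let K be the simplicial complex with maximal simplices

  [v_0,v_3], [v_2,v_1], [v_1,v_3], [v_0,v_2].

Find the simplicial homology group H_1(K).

H_1 = Z.

We work with the vertex ordering v_0 < v_1 < v_2 < v_3. The simplices of K, each written with vertices in increasing order, are:

  0-simplices (4): [v_0], [v_1], [v_2], [v_3]
  1-simplices (4): [v_0,v_2], [v_0,v_3], [v_1,v_2], [v_1,v_3]

so the chain groups are C_0 ≅ Z^4, C_1 ≅ Z^4.

∂_1: C_1 → C_0 is given by ∂[p,q] = [q] − [p].
The resulting 4×4 matrix has rank 3, and its Smith normal form has invariant factors (1,1,1).

Reading off H_k = ker ∂_k / im ∂_{k+1}:

  H_1: rank ker ∂_1 − rank ∂_2 = (4 − 3) − 0 = 1, and there is no ∂_2, so H_1 = Z.

(K is a triangulation of the circle S^1.)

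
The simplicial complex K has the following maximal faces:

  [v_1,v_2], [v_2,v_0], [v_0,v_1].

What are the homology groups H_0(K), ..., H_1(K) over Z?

We work with the vertex ordering v_0 < v_1 < v_2. The simplices of K, each written with vertices in increasing order, are:

  0-simplices (3): [v_0], [v_1], [v_2]
  1-simplices (3): [v_0,v_1], [v_0,v_2], [v_1,v_2]

so the chain groups are C_0 ≅ Z^3, C_1 ≅ Z^3.

∂_1: C_1 → C_0 sends each edge [p,q] (with p < q) to q − p. For instance
  ∂[v_0,v_1] = [v_1] − [v_0].
The 3×3 boundary matrix has rank 2 and Smith normal form diag(1,1).

Reading off H_k = ker ∂_k / im ∂_{k+1}:

  H_0: rank C_0 − rank ∂_1 = 3 − 2 = 1, and the invariant factors of ∂_1 are all 1, so H_0 = Z.
  H_1: rank ker ∂_1 − rank ∂_2 = (3 − 2) − 0 = 1, and there is no ∂_2, so H_1 = Z.

As a check, the Euler characteristic is 3 − 3 = 0, which agrees with 1 − 1 = 0.
(K is a triangulation of the circle S^1.)

H_0 = Z,  H_1 = Z.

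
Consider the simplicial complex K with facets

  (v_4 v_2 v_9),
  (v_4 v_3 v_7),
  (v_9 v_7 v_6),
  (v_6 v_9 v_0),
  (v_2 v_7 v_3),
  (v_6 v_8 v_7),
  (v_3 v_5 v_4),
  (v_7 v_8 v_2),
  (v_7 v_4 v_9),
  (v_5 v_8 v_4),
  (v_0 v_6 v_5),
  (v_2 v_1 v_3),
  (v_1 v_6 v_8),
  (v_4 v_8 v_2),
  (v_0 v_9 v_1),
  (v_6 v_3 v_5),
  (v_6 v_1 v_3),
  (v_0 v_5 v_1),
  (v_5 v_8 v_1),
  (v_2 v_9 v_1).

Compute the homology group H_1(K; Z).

H_1 ≅ Z ⊕ Z/2Z.

We work with the vertex ordering v_0 < v_1 < v_2 < v_3 < v_4 < v_5 < v_6 < v_7 < v_8 < v_9. The simplices of K, each written with vertices in increasing order, are:

  0-simplices (10): [v_0], [v_1], [v_2], [v_3], [v_4], [v_5], [v_6], [v_7], [v_8], [v_9]
  1-simplices (30): (30 of them)
  2-simplices (20): (20 of them)

so the chain groups are C_0 ≅ Z^10, C_1 ≅ Z^30, C_2 ≅ Z^20.

The boundary map ∂_1: C_1 → C_0 is given by ∂[p,q] = [q] − [p]. For instance
  ∂[v_6,v_8] = [v_8] − [v_6].
The 10×30 boundary matrix has rank 9 and Smith normal form diag(1,1,1,1,1,1,1,1,1).

∂_2: C_2 → C_1 acts by ∂[p,q,r] = [q,r] − [p,r] + [p,q]. For instance
  ∂[v_1,v_6,v_8] = [v_6,v_8] − [v_1,v_8] + [v_1,v_6],
  ∂[v_1,v_5,v_8] = [v_5,v_8] − [v_1,v_8] + [v_1,v_5].
The 30×20 boundary matrix has rank 20 and Smith normal form diag(1,1,1,1,1,1,1,1,1,1,1,1,1,1,1,1,1,1,1,2).

Reading off H_k = ker ∂_k / im ∂_{k+1}:

  H_1: rank ker ∂_1 − rank ∂_2 = (30 − 9) − 20 = 1, and ∂_2 has invariant factor 2 > 1, so H_1 ≅ Z ⊕ Z/2Z.

(K is a triangulation of the Klein bottle.)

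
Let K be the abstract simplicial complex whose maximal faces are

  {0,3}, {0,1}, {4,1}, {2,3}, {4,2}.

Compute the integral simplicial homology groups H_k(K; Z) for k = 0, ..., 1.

H_0 ≅ Z,  H_1 ≅ Z.

Take the total order 0 < 1 < 2 < 3 < 4 on the vertex set. Then K (dimension 1) consists of the simplices:

  0-simplices (5): [0], [1], [2], [3], [4]
  1-simplices (5): [0,1], [0,3], [1,4], [2,3], [2,4]

giving chain groups C_0 ≅ Z^5, C_1 ≅ Z^5.

∂_1: C_1 → C_0 sends each edge [p,q] (with p < q) to q − p.
As a 5×5 matrix over Z this has rank 4, with invariant factors (1,1,1,1).

From H_k ≅ ker(∂_k) / im(∂_{k+1}) we obtain:

  H_0: rank C_0 − rank ∂_1 = 5 − 4 = 1, and the invariant factors of ∂_1 are all 1, so H_0 ≅ Z.
  H_1: rank ker ∂_1 − rank ∂_2 = (5 − 4) − 0 = 1, and there is no ∂_2, so H_1 ≅ Z.

As a check, the Euler characteristic is 5 − 5 = 0, which agrees with 1 − 1 = 0.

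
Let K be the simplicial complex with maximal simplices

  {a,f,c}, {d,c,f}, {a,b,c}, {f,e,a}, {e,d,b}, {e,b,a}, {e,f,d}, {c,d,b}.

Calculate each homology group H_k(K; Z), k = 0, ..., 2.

We work with the vertex ordering a < b < c < d < e < f. The simplices of K, each written with vertices in increasing order, are:

  0-simplices (6): a, b, c, d, e, f
  1-simplices (12): ab, ac, ae, af, bc, bd, be, cd, cf, de, df, ef
  2-simplices (8): abc, abe, acf, aef, bcd, bde, cdf, def

giving chain groups C_0 ≅ Z^6, C_1 ≅ Z^12, C_2 ≅ Z^8.

The boundary map ∂_1: C_1 → C_0 maps an edge to its endpoints' difference, ∂[p,q] = q − p.
As a 6×12 matrix over Z this has rank 5, with invariant factors (1,1,1,1,1).

Boundary ∂_2: C_2 → C_1 acts by ∂[p,q,r] = [q,r] − [p,r] + [p,q]. For instance
  ∂def = ef − df + de,
  ∂abc = bc − ac + ab.
The resulting 12×8 matrix has rank 7, and its Smith normal form has invariant factors (1,1,1,1,1,1,1).

Now H_k = ker ∂_k / im ∂_{k+1}, so:

  H_0: rank C_0 − rank ∂_1 = 6 − 5 = 1, and the invariant factors of ∂_1 are all 1, so H_0 ≅ Z.
  H_1: rank ker ∂_1 − rank ∂_2 = (12 − 5) − 7 = 0, and the invariant factors of ∂_2 are all 1, so H_1 ≅ 0.
  H_2: rank ker ∂_2 − rank ∂_3 = (8 − 7) − 0 = 1, and there is no ∂_3, so H_2 ≅ Z.

H_0 ≅ Z,  H_1 = 0,  H_2 ≅ Z.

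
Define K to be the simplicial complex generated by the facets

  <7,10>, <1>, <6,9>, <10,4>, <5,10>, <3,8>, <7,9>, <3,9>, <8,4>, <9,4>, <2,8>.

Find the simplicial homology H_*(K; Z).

H_0 ≅ Z^2,  H_1 ≅ Z^2.

Order the vertices as 1 < 2 < 3 < 4 < 5 < 6 < 7 < 8 < 9 < 10. Listing each simplex with vertices in this order, K has dimension 1 with simplices:

  0-simplices (10): [1], [2], [3], [4], [5], [6], [7], [8], [9], [10]
  1-simplices (10): [2,8], [3,8], [3,9], [4,8], [4,9], [4,10], [5,10], [6,9], [7,9], [7,10]

so the chain groups are C_0 ≅ Z^10, C_1 ≅ Z^10.

∂_1: C_1 → C_0 maps an edge to its endpoints' difference, ∂[p,q] = q − p. For instance
  ∂[7,9] = [9] − [7].
The resulting 10×10 matrix has rank 8, and its Smith normal form has invariant factors (1,1,1,1,1,1,1,1).

Computing H_k = (kernel of ∂_k) / (image of ∂_{k+1}):

  H_0: rank C_0 − rank ∂_1 = 10 − 8 = 2, and the invariant factors of ∂_1 are all 1, so H_0 = Z^2.
  H_1: rank ker ∂_1 − rank ∂_2 = (10 − 8) − 0 = 2, and there is no ∂_2, so H_1 = Z^2.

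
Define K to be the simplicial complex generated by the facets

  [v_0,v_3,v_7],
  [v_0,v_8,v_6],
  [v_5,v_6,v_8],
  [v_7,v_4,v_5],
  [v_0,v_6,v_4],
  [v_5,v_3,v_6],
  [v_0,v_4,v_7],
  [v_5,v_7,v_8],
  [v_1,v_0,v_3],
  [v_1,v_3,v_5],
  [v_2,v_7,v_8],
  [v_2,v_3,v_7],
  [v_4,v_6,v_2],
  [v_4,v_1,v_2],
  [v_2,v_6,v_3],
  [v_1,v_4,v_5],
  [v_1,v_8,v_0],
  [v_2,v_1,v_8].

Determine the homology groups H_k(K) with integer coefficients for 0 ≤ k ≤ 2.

Fix the vertex order v_0 < v_1 < v_2 < v_3 < v_4 < v_5 < v_6 < v_7 < v_8 and write every simplex with vertices in increasing order. Then dim K = 2 and the simplices of K are:

  0-simplices (9): [v_0], [v_1], [v_2], [v_3], [v_4], [v_5], [v_6], [v_7], [v_8]
  1-simplices (27): (27 of them)
  2-simplices (18): (18 of them)

so the chain groups are C_0 ≅ Z^9, C_1 ≅ Z^27, C_2 ≅ Z^18.

∂_1: C_1 → C_0 maps an edge to its endpoints' difference, ∂[p,q] = q − p. For instance
  ∂[v_7,v_8] = [v_8] − [v_7].
As a 9×27 matrix over Z this has rank 8, with invariant factors (1,1,1,1,1,1,1,1).

The boundary map ∂_2: C_2 → C_1 acts by ∂[p,q,r] = [q,r] − [p,r] + [p,q]. For instance
  ∂[v_1,v_3,v_5] = [v_3,v_5] − [v_1,v_5] + [v_1,v_3],
  ∂[v_0,v_1,v_3] = [v_1,v_3] − [v_0,v_3] + [v_0,v_1].
The resulting 27×18 matrix has rank 17, and its Smith normal form has invariant factors (1,1,1,1,1,1,1,1,1,1,1,1,1,1,1,1,1).

Reading off H_k = ker ∂_k / im ∂_{k+1}:

  H_0: rank C_0 − rank ∂_1 = 9 − 8 = 1, and the invariant factors of ∂_1 are all 1, so H_0 = Z.
  H_1: rank ker ∂_1 − rank ∂_2 = (27 − 8) − 17 = 2, and the invariant factors of ∂_2 are all 1, so H_1 = Z^2.
  H_2: rank ker ∂_2 − rank ∂_3 = (18 − 17) − 0 = 1, and there is no ∂_3, so H_2 = Z.

H_0 ≅ Z,  H_1 ≅ Z^2,  H_2 ≅ Z.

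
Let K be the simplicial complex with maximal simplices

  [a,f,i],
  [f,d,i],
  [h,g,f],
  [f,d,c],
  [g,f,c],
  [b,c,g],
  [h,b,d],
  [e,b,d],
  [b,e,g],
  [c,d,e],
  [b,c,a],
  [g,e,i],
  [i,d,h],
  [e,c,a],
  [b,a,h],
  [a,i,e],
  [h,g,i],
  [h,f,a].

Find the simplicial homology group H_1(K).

We work with the vertex ordering a < b < c < d < e < f < g < h < i. The simplices of K, each written with vertices in increasing order, are:

  0-simplices (9): a, b, c, d, e, f, g, h, i
  1-simplices (27): ab, ac, ae, af, ah, ai, bc, bd, be, bg, bh, cd, ce, cf, cg, de, df, dh, di, eg, ei, fg, fh, fi, gh, gi, hi
  2-simplices (18): abc, abh, ace, aei, afh, afi, bcg, bde, bdh, beg, cde, cdf, cfg, dfi, dhi, egi, fgh, ghi

Hence C_0 ≅ Z^9, C_1 ≅ Z^27, C_2 ≅ Z^18.

∂_1: C_1 → C_0 maps an edge to its endpoints' difference, ∂[p,q] = q − p.
The 9×27 boundary matrix has rank 8 and Smith normal form diag(1,1,1,1,1,1,1,1).

∂_2: C_2 → C_1 acts by ∂[p,q,r] = [q,r] − [p,r] + [p,q]. For instance
  ∂ace = ce − ae + ac,
  ∂beg = eg − bg + be.
This gives a 27×18 integer matrix of rank 18; reducing to Smith normal form yields diagonal entries (1,1,1,1,1,1,1,1,1,1,1,1,1,1,1,1,1,2).

Computing H_k = (kernel of ∂_k) / (image of ∂_{k+1}):

  H_1: rank ker ∂_1 − rank ∂_2 = (27 − 8) − 18 = 1, and ∂_2 has invariant factor 2 > 1, so H_1 ≅ Z ⊕ Z_2.

H_1 = Z ⊕ Z_2.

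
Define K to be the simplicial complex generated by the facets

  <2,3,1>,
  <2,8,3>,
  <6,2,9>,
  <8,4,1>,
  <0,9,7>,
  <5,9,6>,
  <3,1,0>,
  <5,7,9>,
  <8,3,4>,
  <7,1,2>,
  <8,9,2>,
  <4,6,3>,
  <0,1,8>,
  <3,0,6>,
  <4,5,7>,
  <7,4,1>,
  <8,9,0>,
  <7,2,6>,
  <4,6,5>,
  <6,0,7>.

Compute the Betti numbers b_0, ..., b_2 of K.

K has 10 vertices, 30 edges, 20 triangles.
rank ∂_0 = 0, rank ∂_1 = 9 ⇒ b_0 = 10 − 0 − 9 = 1; all invariant factors of ∂_1 are 1 so no torsion. So H_0 ≅ Z.
rank ∂_1 = 9, rank ∂_2 = 20 ⇒ b_1 = 30 − 9 − 20 = 1; ∂_2 has invariant factor(s) [2] giving torsion. So H_1 ≅ Z ⊕ Z/2.
rank ∂_2 = 20, rank ∂_3 = 0 ⇒ b_2 = 20 − 20 − 0 = 0. So H_2 ≅ 0.

b_0 = 1, b_1 = 1, b_2 = 0.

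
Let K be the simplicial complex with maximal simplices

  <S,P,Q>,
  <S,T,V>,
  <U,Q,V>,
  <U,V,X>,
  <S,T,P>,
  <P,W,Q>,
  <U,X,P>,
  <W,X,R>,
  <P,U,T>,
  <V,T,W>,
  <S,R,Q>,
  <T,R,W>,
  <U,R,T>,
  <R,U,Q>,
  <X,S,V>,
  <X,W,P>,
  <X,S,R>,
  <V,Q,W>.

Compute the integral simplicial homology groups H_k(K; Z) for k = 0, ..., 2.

Fix the vertex order P < Q < R < S < T < U < V < W < X and write every simplex with vertices in increasing order. Then dim K = 2 and the simplices of K are:

  0-simplices (9): P, Q, R, S, T, U, V, W, X
  1-simplices (27): PQ, PS, PT, PU, PW, PX, QR, QS, QU, QV, QW, RS, RT, RU, RW, RX, ST, SV, SX, TU, TV, TW, UV, UX, VW, VX, WX
  2-simplices (18): PQS, PQW, PST, PTU, PUX, PWX, QRS, QRU, QUV, QVW, RSX, RTU, RTW, RWX, STV, SVX, TVW, UVX

Hence C_0 ≅ Z^9, C_1 ≅ Z^27, C_2 ≅ Z^18.

The boundary map ∂_1: C_1 → C_0 maps an edge to its endpoints' difference, ∂[p,q] = q − p. For instance
  ∂QW = W − Q.
This gives a 9×27 integer matrix of rank 8; reducing to Smith normal form yields diagonal entries (1,1,1,1,1,1,1,1).

∂_2: C_2 → C_1 sends each 2-simplex [p,q,r] to [q,r] − [p,r] + [p,q]. For instance
  ∂QRS = RS − QS + QR,
  ∂QVW = VW − QW + QV.
As a 27×18 matrix over Z this has rank 17, with invariant factors (1,1,1,1,1,1,1,1,1,1,1,1,1,1,1,1,1).

From H_k ≅ ker(∂_k) / im(∂_{k+1}) we obtain:

  H_0: rank C_0 − rank ∂_1 = 9 − 8 = 1, and the invariant factors of ∂_1 are all 1, so H_0 = Z.
  H_1: rank ker ∂_1 − rank ∂_2 = (27 − 8) − 17 = 2, and the invariant factors of ∂_2 are all 1, so H_1 = Z^2.
  H_2: rank ker ∂_2 − rank ∂_3 = (18 − 17) − 0 = 1, and there is no ∂_3, so H_2 = Z.

As a check, the Euler characteristic is 9 − 27 + 18 = 0, which agrees with 1 − 2 + 1 = 0.
(K is a triangulation of the torus T^2.)

H_0 ≅ Z,  H_1 ≅ Z^2,  H_2 ≅ Z.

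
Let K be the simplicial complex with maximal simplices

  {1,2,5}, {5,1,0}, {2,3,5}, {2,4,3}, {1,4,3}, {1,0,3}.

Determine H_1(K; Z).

Take the total order 0 < 1 < 2 < 3 < 4 < 5 on the vertex set. Then K (dimension 2) consists of the simplices:

  0-simplices (6): [0], [1], [2], [3], [4], [5]
  1-simplices (12): [0,1], [0,3], [0,5], [1,2], [1,3], [1,4], [1,5], [2,3], [2,4], [2,5], [3,4], [3,5]
  2-simplices (6): [0,1,3], [0,1,5], [1,2,5], [1,3,4], [2,3,4], [2,3,5]

Hence C_0 ≅ Z^6, C_1 ≅ Z^12, C_2 ≅ Z^6.

∂_1: C_1 → C_0 maps an edge to its endpoints' difference, ∂[p,q] = q − p. For instance
  ∂[2,5] = [5] − [2].
The 6×12 boundary matrix has rank 5 and Smith normal form diag(1,1,1,1,1).

The boundary map ∂_2: C_2 → C_1 maps a triangle to the signed sum of its edges. For instance
  ∂[0,1,5] = [1,5] − [0,5] + [0,1],
  ∂[2,3,5] = [3,5] − [2,5] + [2,3].
As a 12×6 matrix over Z this has rank 6, with invariant factors (1,1,1,1,1,1).

Reading off H_k = ker ∂_k / im ∂_{k+1}:

  H_1: rank ker ∂_1 − rank ∂_2 = (12 − 5) − 6 = 1, and the invariant factors of ∂_2 are all 1, so H_1 = Z.

H_1 ≅ Z.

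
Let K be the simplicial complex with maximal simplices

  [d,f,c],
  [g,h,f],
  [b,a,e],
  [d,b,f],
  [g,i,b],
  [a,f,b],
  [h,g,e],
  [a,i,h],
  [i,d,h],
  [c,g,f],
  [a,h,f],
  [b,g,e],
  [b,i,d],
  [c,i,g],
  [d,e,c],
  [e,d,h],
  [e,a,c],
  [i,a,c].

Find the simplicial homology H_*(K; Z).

H_0 = Z,  H_1 = Z^2,  H_2 = Z.

K has 9 vertices, 27 edges, 18 triangles.
rank ∂_0 = 0, rank ∂_1 = 8 ⇒ b_0 = 9 − 0 − 8 = 1; all invariant factors of ∂_1 are 1 so no torsion. So H_0 = Z.
rank ∂_1 = 8, rank ∂_2 = 17 ⇒ b_1 = 27 − 8 − 17 = 2; all invariant factors of ∂_2 are 1 so no torsion. So H_1 = Z^2.
rank ∂_2 = 17, rank ∂_3 = 0 ⇒ b_2 = 18 − 17 − 0 = 1. So H_2 = Z.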